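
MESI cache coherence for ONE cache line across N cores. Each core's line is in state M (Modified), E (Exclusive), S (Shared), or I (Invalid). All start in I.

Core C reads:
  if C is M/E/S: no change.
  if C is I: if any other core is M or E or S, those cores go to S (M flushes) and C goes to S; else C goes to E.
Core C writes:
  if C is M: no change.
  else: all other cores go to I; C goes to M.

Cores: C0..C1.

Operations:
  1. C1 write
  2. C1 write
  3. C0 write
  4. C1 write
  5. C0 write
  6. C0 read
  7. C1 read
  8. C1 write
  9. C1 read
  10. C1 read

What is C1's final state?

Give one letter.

Answer: M

Derivation:
Op 1: C1 write [C1 write: invalidate none -> C1=M] -> [I,M]
Op 2: C1 write [C1 write: already M (modified), no change] -> [I,M]
Op 3: C0 write [C0 write: invalidate ['C1=M'] -> C0=M] -> [M,I]
Op 4: C1 write [C1 write: invalidate ['C0=M'] -> C1=M] -> [I,M]
Op 5: C0 write [C0 write: invalidate ['C1=M'] -> C0=M] -> [M,I]
Op 6: C0 read [C0 read: already in M, no change] -> [M,I]
Op 7: C1 read [C1 read from I: others=['C0=M'] -> C1=S, others downsized to S] -> [S,S]
Op 8: C1 write [C1 write: invalidate ['C0=S'] -> C1=M] -> [I,M]
Op 9: C1 read [C1 read: already in M, no change] -> [I,M]
Op 10: C1 read [C1 read: already in M, no change] -> [I,M]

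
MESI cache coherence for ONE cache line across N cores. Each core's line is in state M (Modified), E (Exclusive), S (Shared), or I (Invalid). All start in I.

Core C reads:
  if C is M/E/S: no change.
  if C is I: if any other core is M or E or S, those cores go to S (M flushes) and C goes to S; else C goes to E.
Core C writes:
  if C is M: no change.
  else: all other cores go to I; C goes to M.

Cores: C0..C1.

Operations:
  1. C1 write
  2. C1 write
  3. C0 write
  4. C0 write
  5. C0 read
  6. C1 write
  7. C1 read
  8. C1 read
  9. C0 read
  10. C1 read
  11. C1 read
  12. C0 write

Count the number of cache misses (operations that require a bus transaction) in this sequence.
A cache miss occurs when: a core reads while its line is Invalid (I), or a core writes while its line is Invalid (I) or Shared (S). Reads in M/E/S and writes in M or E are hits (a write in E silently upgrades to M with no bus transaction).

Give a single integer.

Op 1: C1 write [C1 write: invalidate none -> C1=M] -> [I,M] [MISS #1: write from I]
Op 2: C1 write [C1 write: already M (modified), no change] -> [I,M] [hit: write from M]
Op 3: C0 write [C0 write: invalidate ['C1=M'] -> C0=M] -> [M,I] [MISS #2: write from I]
Op 4: C0 write [C0 write: already M (modified), no change] -> [M,I] [hit: write from M]
Op 5: C0 read [C0 read: already in M, no change] -> [M,I] [hit: read from M]
Op 6: C1 write [C1 write: invalidate ['C0=M'] -> C1=M] -> [I,M] [MISS #3: write from I]
Op 7: C1 read [C1 read: already in M, no change] -> [I,M] [hit: read from M]
Op 8: C1 read [C1 read: already in M, no change] -> [I,M] [hit: read from M]
Op 9: C0 read [C0 read from I: others=['C1=M'] -> C0=S, others downsized to S] -> [S,S] [MISS #4: read from I]
Op 10: C1 read [C1 read: already in S, no change] -> [S,S] [hit: read from S]
Op 11: C1 read [C1 read: already in S, no change] -> [S,S] [hit: read from S]
Op 12: C0 write [C0 write: invalidate ['C1=S'] -> C0=M] -> [M,I] [MISS #5: write from S]

Answer: 5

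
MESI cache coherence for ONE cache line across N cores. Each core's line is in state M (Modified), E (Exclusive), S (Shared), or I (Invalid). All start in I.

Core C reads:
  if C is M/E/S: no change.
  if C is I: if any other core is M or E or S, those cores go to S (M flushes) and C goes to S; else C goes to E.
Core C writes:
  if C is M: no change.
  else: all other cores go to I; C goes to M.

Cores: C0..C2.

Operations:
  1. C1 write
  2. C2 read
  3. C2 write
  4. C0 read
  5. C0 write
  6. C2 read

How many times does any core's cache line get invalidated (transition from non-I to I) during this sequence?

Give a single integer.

Answer: 2

Derivation:
Op 1: C1 write [C1 write: invalidate none -> C1=M] -> [I,M,I] (invalidations this op: 0; running total: 0)
Op 2: C2 read [C2 read from I: others=['C1=M'] -> C2=S, others downsized to S] -> [I,S,S] (invalidations this op: 0; running total: 0)
Op 3: C2 write [C2 write: invalidate ['C1=S'] -> C2=M] -> [I,I,M] (invalidations this op: 1; running total: 1)
Op 4: C0 read [C0 read from I: others=['C2=M'] -> C0=S, others downsized to S] -> [S,I,S] (invalidations this op: 0; running total: 1)
Op 5: C0 write [C0 write: invalidate ['C2=S'] -> C0=M] -> [M,I,I] (invalidations this op: 1; running total: 2)
Op 6: C2 read [C2 read from I: others=['C0=M'] -> C2=S, others downsized to S] -> [S,I,S] (invalidations this op: 0; running total: 2)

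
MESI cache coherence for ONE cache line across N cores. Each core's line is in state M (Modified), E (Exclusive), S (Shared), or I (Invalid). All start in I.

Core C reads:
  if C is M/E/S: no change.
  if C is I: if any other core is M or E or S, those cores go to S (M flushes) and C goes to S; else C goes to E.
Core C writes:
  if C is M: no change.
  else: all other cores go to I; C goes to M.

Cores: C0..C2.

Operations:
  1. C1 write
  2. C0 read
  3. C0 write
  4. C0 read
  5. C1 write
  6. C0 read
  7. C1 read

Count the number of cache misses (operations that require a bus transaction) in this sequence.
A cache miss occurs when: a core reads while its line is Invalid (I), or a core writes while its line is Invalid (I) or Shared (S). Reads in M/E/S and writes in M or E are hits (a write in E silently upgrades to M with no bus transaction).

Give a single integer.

Answer: 5

Derivation:
Op 1: C1 write [C1 write: invalidate none -> C1=M] -> [I,M,I] [MISS #1: write from I]
Op 2: C0 read [C0 read from I: others=['C1=M'] -> C0=S, others downsized to S] -> [S,S,I] [MISS #2: read from I]
Op 3: C0 write [C0 write: invalidate ['C1=S'] -> C0=M] -> [M,I,I] [MISS #3: write from S]
Op 4: C0 read [C0 read: already in M, no change] -> [M,I,I] [hit: read from M]
Op 5: C1 write [C1 write: invalidate ['C0=M'] -> C1=M] -> [I,M,I] [MISS #4: write from I]
Op 6: C0 read [C0 read from I: others=['C1=M'] -> C0=S, others downsized to S] -> [S,S,I] [MISS #5: read from I]
Op 7: C1 read [C1 read: already in S, no change] -> [S,S,I] [hit: read from S]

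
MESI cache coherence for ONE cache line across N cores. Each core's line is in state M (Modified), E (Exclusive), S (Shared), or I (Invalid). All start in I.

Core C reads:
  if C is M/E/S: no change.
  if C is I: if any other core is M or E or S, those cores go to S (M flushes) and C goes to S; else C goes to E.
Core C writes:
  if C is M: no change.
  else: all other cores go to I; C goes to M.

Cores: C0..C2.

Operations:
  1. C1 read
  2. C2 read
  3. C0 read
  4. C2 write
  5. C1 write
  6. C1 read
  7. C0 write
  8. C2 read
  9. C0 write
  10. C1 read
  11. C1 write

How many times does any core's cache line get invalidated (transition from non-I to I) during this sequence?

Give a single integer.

Op 1: C1 read [C1 read from I: no other sharers -> C1=E (exclusive)] -> [I,E,I] (invalidations this op: 0; running total: 0)
Op 2: C2 read [C2 read from I: others=['C1=E'] -> C2=S, others downsized to S] -> [I,S,S] (invalidations this op: 0; running total: 0)
Op 3: C0 read [C0 read from I: others=['C1=S', 'C2=S'] -> C0=S, others downsized to S] -> [S,S,S] (invalidations this op: 0; running total: 0)
Op 4: C2 write [C2 write: invalidate ['C0=S', 'C1=S'] -> C2=M] -> [I,I,M] (invalidations this op: 2; running total: 2)
Op 5: C1 write [C1 write: invalidate ['C2=M'] -> C1=M] -> [I,M,I] (invalidations this op: 1; running total: 3)
Op 6: C1 read [C1 read: already in M, no change] -> [I,M,I] (invalidations this op: 0; running total: 3)
Op 7: C0 write [C0 write: invalidate ['C1=M'] -> C0=M] -> [M,I,I] (invalidations this op: 1; running total: 4)
Op 8: C2 read [C2 read from I: others=['C0=M'] -> C2=S, others downsized to S] -> [S,I,S] (invalidations this op: 0; running total: 4)
Op 9: C0 write [C0 write: invalidate ['C2=S'] -> C0=M] -> [M,I,I] (invalidations this op: 1; running total: 5)
Op 10: C1 read [C1 read from I: others=['C0=M'] -> C1=S, others downsized to S] -> [S,S,I] (invalidations this op: 0; running total: 5)
Op 11: C1 write [C1 write: invalidate ['C0=S'] -> C1=M] -> [I,M,I] (invalidations this op: 1; running total: 6)

Answer: 6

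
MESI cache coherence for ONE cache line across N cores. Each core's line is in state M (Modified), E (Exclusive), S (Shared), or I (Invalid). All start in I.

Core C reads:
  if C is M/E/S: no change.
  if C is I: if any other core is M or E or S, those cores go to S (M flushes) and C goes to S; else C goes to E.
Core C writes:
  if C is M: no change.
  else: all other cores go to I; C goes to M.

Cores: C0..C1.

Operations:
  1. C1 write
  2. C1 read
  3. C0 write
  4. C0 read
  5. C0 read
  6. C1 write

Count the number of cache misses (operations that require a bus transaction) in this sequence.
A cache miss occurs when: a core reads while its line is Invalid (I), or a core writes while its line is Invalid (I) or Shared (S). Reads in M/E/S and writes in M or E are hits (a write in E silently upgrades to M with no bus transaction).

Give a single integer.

Op 1: C1 write [C1 write: invalidate none -> C1=M] -> [I,M] [MISS #1: write from I]
Op 2: C1 read [C1 read: already in M, no change] -> [I,M] [hit: read from M]
Op 3: C0 write [C0 write: invalidate ['C1=M'] -> C0=M] -> [M,I] [MISS #2: write from I]
Op 4: C0 read [C0 read: already in M, no change] -> [M,I] [hit: read from M]
Op 5: C0 read [C0 read: already in M, no change] -> [M,I] [hit: read from M]
Op 6: C1 write [C1 write: invalidate ['C0=M'] -> C1=M] -> [I,M] [MISS #3: write from I]

Answer: 3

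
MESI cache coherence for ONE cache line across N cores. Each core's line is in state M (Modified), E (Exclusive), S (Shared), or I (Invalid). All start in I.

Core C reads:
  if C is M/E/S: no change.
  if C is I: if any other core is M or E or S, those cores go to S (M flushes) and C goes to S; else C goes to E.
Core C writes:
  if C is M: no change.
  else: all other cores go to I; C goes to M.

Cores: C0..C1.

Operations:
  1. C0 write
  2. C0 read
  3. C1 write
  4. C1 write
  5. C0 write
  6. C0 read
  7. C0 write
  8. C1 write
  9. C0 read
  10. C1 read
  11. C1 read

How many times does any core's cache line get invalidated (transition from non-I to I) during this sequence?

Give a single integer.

Op 1: C0 write [C0 write: invalidate none -> C0=M] -> [M,I] (invalidations this op: 0; running total: 0)
Op 2: C0 read [C0 read: already in M, no change] -> [M,I] (invalidations this op: 0; running total: 0)
Op 3: C1 write [C1 write: invalidate ['C0=M'] -> C1=M] -> [I,M] (invalidations this op: 1; running total: 1)
Op 4: C1 write [C1 write: already M (modified), no change] -> [I,M] (invalidations this op: 0; running total: 1)
Op 5: C0 write [C0 write: invalidate ['C1=M'] -> C0=M] -> [M,I] (invalidations this op: 1; running total: 2)
Op 6: C0 read [C0 read: already in M, no change] -> [M,I] (invalidations this op: 0; running total: 2)
Op 7: C0 write [C0 write: already M (modified), no change] -> [M,I] (invalidations this op: 0; running total: 2)
Op 8: C1 write [C1 write: invalidate ['C0=M'] -> C1=M] -> [I,M] (invalidations this op: 1; running total: 3)
Op 9: C0 read [C0 read from I: others=['C1=M'] -> C0=S, others downsized to S] -> [S,S] (invalidations this op: 0; running total: 3)
Op 10: C1 read [C1 read: already in S, no change] -> [S,S] (invalidations this op: 0; running total: 3)
Op 11: C1 read [C1 read: already in S, no change] -> [S,S] (invalidations this op: 0; running total: 3)

Answer: 3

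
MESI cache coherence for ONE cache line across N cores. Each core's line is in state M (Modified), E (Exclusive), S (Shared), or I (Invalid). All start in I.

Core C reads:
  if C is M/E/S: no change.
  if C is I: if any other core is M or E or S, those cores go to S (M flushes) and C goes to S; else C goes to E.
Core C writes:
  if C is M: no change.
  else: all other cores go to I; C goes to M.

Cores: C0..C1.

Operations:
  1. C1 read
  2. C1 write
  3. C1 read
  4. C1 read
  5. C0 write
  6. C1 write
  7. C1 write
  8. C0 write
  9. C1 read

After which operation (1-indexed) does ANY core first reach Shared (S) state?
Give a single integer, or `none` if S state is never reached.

Op 1: C1 read [C1 read from I: no other sharers -> C1=E (exclusive)] -> [I,E]
Op 2: C1 write [C1 write: invalidate none -> C1=M] -> [I,M]
Op 3: C1 read [C1 read: already in M, no change] -> [I,M]
Op 4: C1 read [C1 read: already in M, no change] -> [I,M]
Op 5: C0 write [C0 write: invalidate ['C1=M'] -> C0=M] -> [M,I]
Op 6: C1 write [C1 write: invalidate ['C0=M'] -> C1=M] -> [I,M]
Op 7: C1 write [C1 write: already M (modified), no change] -> [I,M]
Op 8: C0 write [C0 write: invalidate ['C1=M'] -> C0=M] -> [M,I]
Op 9: C1 read [C1 read from I: others=['C0=M'] -> C1=S, others downsized to S] -> [S,S]
  -> First S state at op 9; remaining ops need not be traced.

Answer: 9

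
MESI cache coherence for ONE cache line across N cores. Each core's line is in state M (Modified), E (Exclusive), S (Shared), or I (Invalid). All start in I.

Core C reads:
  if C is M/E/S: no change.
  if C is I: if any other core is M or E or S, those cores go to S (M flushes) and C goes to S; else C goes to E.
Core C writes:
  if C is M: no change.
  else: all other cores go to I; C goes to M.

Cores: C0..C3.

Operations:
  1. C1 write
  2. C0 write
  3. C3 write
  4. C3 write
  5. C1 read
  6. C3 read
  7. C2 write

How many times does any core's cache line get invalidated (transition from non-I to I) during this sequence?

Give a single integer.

Op 1: C1 write [C1 write: invalidate none -> C1=M] -> [I,M,I,I] (invalidations this op: 0; running total: 0)
Op 2: C0 write [C0 write: invalidate ['C1=M'] -> C0=M] -> [M,I,I,I] (invalidations this op: 1; running total: 1)
Op 3: C3 write [C3 write: invalidate ['C0=M'] -> C3=M] -> [I,I,I,M] (invalidations this op: 1; running total: 2)
Op 4: C3 write [C3 write: already M (modified), no change] -> [I,I,I,M] (invalidations this op: 0; running total: 2)
Op 5: C1 read [C1 read from I: others=['C3=M'] -> C1=S, others downsized to S] -> [I,S,I,S] (invalidations this op: 0; running total: 2)
Op 6: C3 read [C3 read: already in S, no change] -> [I,S,I,S] (invalidations this op: 0; running total: 2)
Op 7: C2 write [C2 write: invalidate ['C1=S', 'C3=S'] -> C2=M] -> [I,I,M,I] (invalidations this op: 2; running total: 4)

Answer: 4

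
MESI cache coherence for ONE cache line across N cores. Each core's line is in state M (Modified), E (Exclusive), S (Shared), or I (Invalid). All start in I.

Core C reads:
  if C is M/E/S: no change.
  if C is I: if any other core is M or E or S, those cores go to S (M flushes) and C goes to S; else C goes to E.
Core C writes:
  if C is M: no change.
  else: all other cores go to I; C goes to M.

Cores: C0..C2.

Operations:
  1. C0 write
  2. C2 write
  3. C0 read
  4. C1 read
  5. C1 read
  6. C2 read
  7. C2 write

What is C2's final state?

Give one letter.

Op 1: C0 write [C0 write: invalidate none -> C0=M] -> [M,I,I]
Op 2: C2 write [C2 write: invalidate ['C0=M'] -> C2=M] -> [I,I,M]
Op 3: C0 read [C0 read from I: others=['C2=M'] -> C0=S, others downsized to S] -> [S,I,S]
Op 4: C1 read [C1 read from I: others=['C0=S', 'C2=S'] -> C1=S, others downsized to S] -> [S,S,S]
Op 5: C1 read [C1 read: already in S, no change] -> [S,S,S]
Op 6: C2 read [C2 read: already in S, no change] -> [S,S,S]
Op 7: C2 write [C2 write: invalidate ['C0=S', 'C1=S'] -> C2=M] -> [I,I,M]

Answer: M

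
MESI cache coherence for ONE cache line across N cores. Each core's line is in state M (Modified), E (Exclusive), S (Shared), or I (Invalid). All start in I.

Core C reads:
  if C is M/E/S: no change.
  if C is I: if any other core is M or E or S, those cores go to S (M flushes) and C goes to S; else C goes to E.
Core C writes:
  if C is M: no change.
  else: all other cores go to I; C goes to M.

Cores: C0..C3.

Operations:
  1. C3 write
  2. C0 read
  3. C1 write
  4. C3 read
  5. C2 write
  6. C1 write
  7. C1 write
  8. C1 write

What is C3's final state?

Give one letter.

Op 1: C3 write [C3 write: invalidate none -> C3=M] -> [I,I,I,M]
Op 2: C0 read [C0 read from I: others=['C3=M'] -> C0=S, others downsized to S] -> [S,I,I,S]
Op 3: C1 write [C1 write: invalidate ['C0=S', 'C3=S'] -> C1=M] -> [I,M,I,I]
Op 4: C3 read [C3 read from I: others=['C1=M'] -> C3=S, others downsized to S] -> [I,S,I,S]
Op 5: C2 write [C2 write: invalidate ['C1=S', 'C3=S'] -> C2=M] -> [I,I,M,I]
Op 6: C1 write [C1 write: invalidate ['C2=M'] -> C1=M] -> [I,M,I,I]
Op 7: C1 write [C1 write: already M (modified), no change] -> [I,M,I,I]
Op 8: C1 write [C1 write: already M (modified), no change] -> [I,M,I,I]

Answer: I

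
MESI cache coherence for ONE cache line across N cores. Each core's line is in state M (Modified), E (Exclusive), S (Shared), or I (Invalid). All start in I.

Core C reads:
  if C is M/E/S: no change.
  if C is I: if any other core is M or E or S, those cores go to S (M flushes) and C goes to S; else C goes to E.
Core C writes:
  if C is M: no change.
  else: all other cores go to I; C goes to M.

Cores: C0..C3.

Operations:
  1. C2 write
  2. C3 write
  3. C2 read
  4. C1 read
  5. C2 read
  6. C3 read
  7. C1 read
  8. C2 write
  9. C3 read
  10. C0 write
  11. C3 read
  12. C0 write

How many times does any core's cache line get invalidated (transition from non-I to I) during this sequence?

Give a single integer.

Op 1: C2 write [C2 write: invalidate none -> C2=M] -> [I,I,M,I] (invalidations this op: 0; running total: 0)
Op 2: C3 write [C3 write: invalidate ['C2=M'] -> C3=M] -> [I,I,I,M] (invalidations this op: 1; running total: 1)
Op 3: C2 read [C2 read from I: others=['C3=M'] -> C2=S, others downsized to S] -> [I,I,S,S] (invalidations this op: 0; running total: 1)
Op 4: C1 read [C1 read from I: others=['C2=S', 'C3=S'] -> C1=S, others downsized to S] -> [I,S,S,S] (invalidations this op: 0; running total: 1)
Op 5: C2 read [C2 read: already in S, no change] -> [I,S,S,S] (invalidations this op: 0; running total: 1)
Op 6: C3 read [C3 read: already in S, no change] -> [I,S,S,S] (invalidations this op: 0; running total: 1)
Op 7: C1 read [C1 read: already in S, no change] -> [I,S,S,S] (invalidations this op: 0; running total: 1)
Op 8: C2 write [C2 write: invalidate ['C1=S', 'C3=S'] -> C2=M] -> [I,I,M,I] (invalidations this op: 2; running total: 3)
Op 9: C3 read [C3 read from I: others=['C2=M'] -> C3=S, others downsized to S] -> [I,I,S,S] (invalidations this op: 0; running total: 3)
Op 10: C0 write [C0 write: invalidate ['C2=S', 'C3=S'] -> C0=M] -> [M,I,I,I] (invalidations this op: 2; running total: 5)
Op 11: C3 read [C3 read from I: others=['C0=M'] -> C3=S, others downsized to S] -> [S,I,I,S] (invalidations this op: 0; running total: 5)
Op 12: C0 write [C0 write: invalidate ['C3=S'] -> C0=M] -> [M,I,I,I] (invalidations this op: 1; running total: 6)

Answer: 6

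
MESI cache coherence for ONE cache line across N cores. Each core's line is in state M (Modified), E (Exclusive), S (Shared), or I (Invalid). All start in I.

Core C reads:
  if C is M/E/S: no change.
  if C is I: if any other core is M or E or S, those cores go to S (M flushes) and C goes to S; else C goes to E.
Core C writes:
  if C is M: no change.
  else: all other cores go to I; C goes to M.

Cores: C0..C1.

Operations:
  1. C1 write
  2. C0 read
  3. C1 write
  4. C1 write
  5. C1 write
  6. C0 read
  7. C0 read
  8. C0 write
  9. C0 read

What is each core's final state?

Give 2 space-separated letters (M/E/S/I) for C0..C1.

Answer: M I

Derivation:
Op 1: C1 write [C1 write: invalidate none -> C1=M] -> [I,M]
Op 2: C0 read [C0 read from I: others=['C1=M'] -> C0=S, others downsized to S] -> [S,S]
Op 3: C1 write [C1 write: invalidate ['C0=S'] -> C1=M] -> [I,M]
Op 4: C1 write [C1 write: already M (modified), no change] -> [I,M]
Op 5: C1 write [C1 write: already M (modified), no change] -> [I,M]
Op 6: C0 read [C0 read from I: others=['C1=M'] -> C0=S, others downsized to S] -> [S,S]
Op 7: C0 read [C0 read: already in S, no change] -> [S,S]
Op 8: C0 write [C0 write: invalidate ['C1=S'] -> C0=M] -> [M,I]
Op 9: C0 read [C0 read: already in M, no change] -> [M,I]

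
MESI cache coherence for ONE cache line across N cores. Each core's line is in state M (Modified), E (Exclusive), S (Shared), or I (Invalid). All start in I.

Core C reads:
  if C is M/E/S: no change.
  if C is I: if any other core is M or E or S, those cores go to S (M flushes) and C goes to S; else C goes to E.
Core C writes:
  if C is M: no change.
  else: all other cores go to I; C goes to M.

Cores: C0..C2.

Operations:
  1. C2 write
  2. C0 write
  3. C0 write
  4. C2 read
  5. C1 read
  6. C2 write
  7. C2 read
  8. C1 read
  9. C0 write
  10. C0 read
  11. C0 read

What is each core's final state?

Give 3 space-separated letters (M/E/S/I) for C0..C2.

Op 1: C2 write [C2 write: invalidate none -> C2=M] -> [I,I,M]
Op 2: C0 write [C0 write: invalidate ['C2=M'] -> C0=M] -> [M,I,I]
Op 3: C0 write [C0 write: already M (modified), no change] -> [M,I,I]
Op 4: C2 read [C2 read from I: others=['C0=M'] -> C2=S, others downsized to S] -> [S,I,S]
Op 5: C1 read [C1 read from I: others=['C0=S', 'C2=S'] -> C1=S, others downsized to S] -> [S,S,S]
Op 6: C2 write [C2 write: invalidate ['C0=S', 'C1=S'] -> C2=M] -> [I,I,M]
Op 7: C2 read [C2 read: already in M, no change] -> [I,I,M]
Op 8: C1 read [C1 read from I: others=['C2=M'] -> C1=S, others downsized to S] -> [I,S,S]
Op 9: C0 write [C0 write: invalidate ['C1=S', 'C2=S'] -> C0=M] -> [M,I,I]
Op 10: C0 read [C0 read: already in M, no change] -> [M,I,I]
Op 11: C0 read [C0 read: already in M, no change] -> [M,I,I]

Answer: M I I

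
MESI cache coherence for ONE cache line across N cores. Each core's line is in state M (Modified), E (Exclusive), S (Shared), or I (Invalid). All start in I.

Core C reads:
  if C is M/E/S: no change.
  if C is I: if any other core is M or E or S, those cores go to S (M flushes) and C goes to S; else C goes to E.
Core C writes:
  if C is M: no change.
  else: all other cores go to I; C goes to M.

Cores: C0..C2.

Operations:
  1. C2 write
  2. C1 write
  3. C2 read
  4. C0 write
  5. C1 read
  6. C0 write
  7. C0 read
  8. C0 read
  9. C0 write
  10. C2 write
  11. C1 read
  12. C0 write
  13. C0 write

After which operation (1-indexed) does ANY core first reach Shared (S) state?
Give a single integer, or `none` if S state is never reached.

Answer: 3

Derivation:
Op 1: C2 write [C2 write: invalidate none -> C2=M] -> [I,I,M]
Op 2: C1 write [C1 write: invalidate ['C2=M'] -> C1=M] -> [I,M,I]
Op 3: C2 read [C2 read from I: others=['C1=M'] -> C2=S, others downsized to S] -> [I,S,S]
  -> First S state at op 3; remaining ops need not be traced.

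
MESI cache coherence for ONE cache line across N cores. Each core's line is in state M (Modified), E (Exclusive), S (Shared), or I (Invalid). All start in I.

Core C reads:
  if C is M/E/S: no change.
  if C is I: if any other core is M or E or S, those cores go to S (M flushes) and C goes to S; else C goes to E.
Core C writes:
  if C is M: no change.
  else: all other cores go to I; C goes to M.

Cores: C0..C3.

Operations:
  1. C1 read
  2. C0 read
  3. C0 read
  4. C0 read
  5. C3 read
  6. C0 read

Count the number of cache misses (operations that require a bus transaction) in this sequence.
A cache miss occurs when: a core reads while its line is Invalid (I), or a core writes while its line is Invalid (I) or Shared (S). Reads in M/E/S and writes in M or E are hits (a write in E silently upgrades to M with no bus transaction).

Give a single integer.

Op 1: C1 read [C1 read from I: no other sharers -> C1=E (exclusive)] -> [I,E,I,I] [MISS #1: read from I]
Op 2: C0 read [C0 read from I: others=['C1=E'] -> C0=S, others downsized to S] -> [S,S,I,I] [MISS #2: read from I]
Op 3: C0 read [C0 read: already in S, no change] -> [S,S,I,I] [hit: read from S]
Op 4: C0 read [C0 read: already in S, no change] -> [S,S,I,I] [hit: read from S]
Op 5: C3 read [C3 read from I: others=['C0=S', 'C1=S'] -> C3=S, others downsized to S] -> [S,S,I,S] [MISS #3: read from I]
Op 6: C0 read [C0 read: already in S, no change] -> [S,S,I,S] [hit: read from S]

Answer: 3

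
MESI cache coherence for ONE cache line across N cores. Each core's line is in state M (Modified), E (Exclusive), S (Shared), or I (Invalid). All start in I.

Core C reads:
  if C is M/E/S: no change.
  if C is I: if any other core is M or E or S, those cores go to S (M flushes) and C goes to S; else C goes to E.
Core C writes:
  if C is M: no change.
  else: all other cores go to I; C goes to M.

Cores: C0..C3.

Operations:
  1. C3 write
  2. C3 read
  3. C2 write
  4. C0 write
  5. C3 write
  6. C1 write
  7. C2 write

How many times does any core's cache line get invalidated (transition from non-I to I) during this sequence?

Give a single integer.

Answer: 5

Derivation:
Op 1: C3 write [C3 write: invalidate none -> C3=M] -> [I,I,I,M] (invalidations this op: 0; running total: 0)
Op 2: C3 read [C3 read: already in M, no change] -> [I,I,I,M] (invalidations this op: 0; running total: 0)
Op 3: C2 write [C2 write: invalidate ['C3=M'] -> C2=M] -> [I,I,M,I] (invalidations this op: 1; running total: 1)
Op 4: C0 write [C0 write: invalidate ['C2=M'] -> C0=M] -> [M,I,I,I] (invalidations this op: 1; running total: 2)
Op 5: C3 write [C3 write: invalidate ['C0=M'] -> C3=M] -> [I,I,I,M] (invalidations this op: 1; running total: 3)
Op 6: C1 write [C1 write: invalidate ['C3=M'] -> C1=M] -> [I,M,I,I] (invalidations this op: 1; running total: 4)
Op 7: C2 write [C2 write: invalidate ['C1=M'] -> C2=M] -> [I,I,M,I] (invalidations this op: 1; running total: 5)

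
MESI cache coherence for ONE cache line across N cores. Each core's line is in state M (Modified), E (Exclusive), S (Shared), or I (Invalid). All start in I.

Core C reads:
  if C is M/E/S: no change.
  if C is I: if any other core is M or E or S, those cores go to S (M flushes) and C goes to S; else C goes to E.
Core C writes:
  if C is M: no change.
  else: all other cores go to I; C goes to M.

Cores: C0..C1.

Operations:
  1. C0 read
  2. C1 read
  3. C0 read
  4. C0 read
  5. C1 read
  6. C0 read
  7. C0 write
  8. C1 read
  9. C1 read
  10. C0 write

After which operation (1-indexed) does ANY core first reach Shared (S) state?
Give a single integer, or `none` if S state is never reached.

Answer: 2

Derivation:
Op 1: C0 read [C0 read from I: no other sharers -> C0=E (exclusive)] -> [E,I]
Op 2: C1 read [C1 read from I: others=['C0=E'] -> C1=S, others downsized to S] -> [S,S]
  -> First S state at op 2; remaining ops need not be traced.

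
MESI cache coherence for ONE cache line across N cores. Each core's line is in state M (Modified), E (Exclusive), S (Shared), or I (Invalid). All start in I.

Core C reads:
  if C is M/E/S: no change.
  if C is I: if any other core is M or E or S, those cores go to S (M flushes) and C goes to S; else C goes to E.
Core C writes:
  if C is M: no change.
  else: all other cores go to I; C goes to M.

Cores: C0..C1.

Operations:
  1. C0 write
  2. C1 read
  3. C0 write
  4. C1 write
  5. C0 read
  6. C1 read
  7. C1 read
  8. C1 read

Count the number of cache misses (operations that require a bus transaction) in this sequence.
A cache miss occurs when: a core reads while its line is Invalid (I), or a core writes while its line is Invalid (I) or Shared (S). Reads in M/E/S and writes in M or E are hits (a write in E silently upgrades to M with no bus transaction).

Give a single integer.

Op 1: C0 write [C0 write: invalidate none -> C0=M] -> [M,I] [MISS #1: write from I]
Op 2: C1 read [C1 read from I: others=['C0=M'] -> C1=S, others downsized to S] -> [S,S] [MISS #2: read from I]
Op 3: C0 write [C0 write: invalidate ['C1=S'] -> C0=M] -> [M,I] [MISS #3: write from S]
Op 4: C1 write [C1 write: invalidate ['C0=M'] -> C1=M] -> [I,M] [MISS #4: write from I]
Op 5: C0 read [C0 read from I: others=['C1=M'] -> C0=S, others downsized to S] -> [S,S] [MISS #5: read from I]
Op 6: C1 read [C1 read: already in S, no change] -> [S,S] [hit: read from S]
Op 7: C1 read [C1 read: already in S, no change] -> [S,S] [hit: read from S]
Op 8: C1 read [C1 read: already in S, no change] -> [S,S] [hit: read from S]

Answer: 5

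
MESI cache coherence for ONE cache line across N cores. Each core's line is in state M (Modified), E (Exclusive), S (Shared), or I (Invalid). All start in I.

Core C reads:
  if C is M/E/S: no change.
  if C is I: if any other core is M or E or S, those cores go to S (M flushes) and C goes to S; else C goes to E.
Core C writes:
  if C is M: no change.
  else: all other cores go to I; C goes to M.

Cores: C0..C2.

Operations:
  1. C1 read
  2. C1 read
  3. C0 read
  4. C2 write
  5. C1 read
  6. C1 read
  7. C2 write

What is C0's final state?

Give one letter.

Answer: I

Derivation:
Op 1: C1 read [C1 read from I: no other sharers -> C1=E (exclusive)] -> [I,E,I]
Op 2: C1 read [C1 read: already in E, no change] -> [I,E,I]
Op 3: C0 read [C0 read from I: others=['C1=E'] -> C0=S, others downsized to S] -> [S,S,I]
Op 4: C2 write [C2 write: invalidate ['C0=S', 'C1=S'] -> C2=M] -> [I,I,M]
Op 5: C1 read [C1 read from I: others=['C2=M'] -> C1=S, others downsized to S] -> [I,S,S]
Op 6: C1 read [C1 read: already in S, no change] -> [I,S,S]
Op 7: C2 write [C2 write: invalidate ['C1=S'] -> C2=M] -> [I,I,M]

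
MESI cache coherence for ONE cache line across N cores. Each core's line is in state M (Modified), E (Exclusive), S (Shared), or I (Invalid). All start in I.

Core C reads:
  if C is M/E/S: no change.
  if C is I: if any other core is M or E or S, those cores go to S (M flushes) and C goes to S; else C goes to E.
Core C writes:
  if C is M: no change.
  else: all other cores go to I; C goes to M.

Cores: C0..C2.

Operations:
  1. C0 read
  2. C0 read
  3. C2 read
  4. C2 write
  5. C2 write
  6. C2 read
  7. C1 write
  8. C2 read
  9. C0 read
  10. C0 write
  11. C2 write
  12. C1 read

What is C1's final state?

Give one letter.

Op 1: C0 read [C0 read from I: no other sharers -> C0=E (exclusive)] -> [E,I,I]
Op 2: C0 read [C0 read: already in E, no change] -> [E,I,I]
Op 3: C2 read [C2 read from I: others=['C0=E'] -> C2=S, others downsized to S] -> [S,I,S]
Op 4: C2 write [C2 write: invalidate ['C0=S'] -> C2=M] -> [I,I,M]
Op 5: C2 write [C2 write: already M (modified), no change] -> [I,I,M]
Op 6: C2 read [C2 read: already in M, no change] -> [I,I,M]
Op 7: C1 write [C1 write: invalidate ['C2=M'] -> C1=M] -> [I,M,I]
Op 8: C2 read [C2 read from I: others=['C1=M'] -> C2=S, others downsized to S] -> [I,S,S]
Op 9: C0 read [C0 read from I: others=['C1=S', 'C2=S'] -> C0=S, others downsized to S] -> [S,S,S]
Op 10: C0 write [C0 write: invalidate ['C1=S', 'C2=S'] -> C0=M] -> [M,I,I]
Op 11: C2 write [C2 write: invalidate ['C0=M'] -> C2=M] -> [I,I,M]
Op 12: C1 read [C1 read from I: others=['C2=M'] -> C1=S, others downsized to S] -> [I,S,S]

Answer: S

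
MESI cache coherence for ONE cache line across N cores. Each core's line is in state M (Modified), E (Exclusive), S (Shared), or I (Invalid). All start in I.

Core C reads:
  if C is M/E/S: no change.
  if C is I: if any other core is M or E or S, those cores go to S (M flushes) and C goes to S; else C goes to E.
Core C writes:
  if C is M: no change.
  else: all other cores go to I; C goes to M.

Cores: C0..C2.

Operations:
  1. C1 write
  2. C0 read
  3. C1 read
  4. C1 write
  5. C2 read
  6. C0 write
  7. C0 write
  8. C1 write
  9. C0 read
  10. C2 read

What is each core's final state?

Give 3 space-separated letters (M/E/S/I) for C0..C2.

Op 1: C1 write [C1 write: invalidate none -> C1=M] -> [I,M,I]
Op 2: C0 read [C0 read from I: others=['C1=M'] -> C0=S, others downsized to S] -> [S,S,I]
Op 3: C1 read [C1 read: already in S, no change] -> [S,S,I]
Op 4: C1 write [C1 write: invalidate ['C0=S'] -> C1=M] -> [I,M,I]
Op 5: C2 read [C2 read from I: others=['C1=M'] -> C2=S, others downsized to S] -> [I,S,S]
Op 6: C0 write [C0 write: invalidate ['C1=S', 'C2=S'] -> C0=M] -> [M,I,I]
Op 7: C0 write [C0 write: already M (modified), no change] -> [M,I,I]
Op 8: C1 write [C1 write: invalidate ['C0=M'] -> C1=M] -> [I,M,I]
Op 9: C0 read [C0 read from I: others=['C1=M'] -> C0=S, others downsized to S] -> [S,S,I]
Op 10: C2 read [C2 read from I: others=['C0=S', 'C1=S'] -> C2=S, others downsized to S] -> [S,S,S]

Answer: S S S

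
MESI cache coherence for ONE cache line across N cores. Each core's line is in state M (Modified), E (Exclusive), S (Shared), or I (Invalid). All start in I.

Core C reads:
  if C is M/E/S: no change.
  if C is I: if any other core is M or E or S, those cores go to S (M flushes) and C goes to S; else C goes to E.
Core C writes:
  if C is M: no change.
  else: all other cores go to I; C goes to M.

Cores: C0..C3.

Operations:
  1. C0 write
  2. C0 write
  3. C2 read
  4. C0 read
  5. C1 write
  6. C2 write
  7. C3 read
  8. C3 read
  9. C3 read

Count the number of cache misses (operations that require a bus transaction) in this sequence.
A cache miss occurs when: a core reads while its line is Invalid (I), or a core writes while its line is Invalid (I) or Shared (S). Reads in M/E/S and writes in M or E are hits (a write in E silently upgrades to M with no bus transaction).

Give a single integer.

Op 1: C0 write [C0 write: invalidate none -> C0=M] -> [M,I,I,I] [MISS #1: write from I]
Op 2: C0 write [C0 write: already M (modified), no change] -> [M,I,I,I] [hit: write from M]
Op 3: C2 read [C2 read from I: others=['C0=M'] -> C2=S, others downsized to S] -> [S,I,S,I] [MISS #2: read from I]
Op 4: C0 read [C0 read: already in S, no change] -> [S,I,S,I] [hit: read from S]
Op 5: C1 write [C1 write: invalidate ['C0=S', 'C2=S'] -> C1=M] -> [I,M,I,I] [MISS #3: write from I]
Op 6: C2 write [C2 write: invalidate ['C1=M'] -> C2=M] -> [I,I,M,I] [MISS #4: write from I]
Op 7: C3 read [C3 read from I: others=['C2=M'] -> C3=S, others downsized to S] -> [I,I,S,S] [MISS #5: read from I]
Op 8: C3 read [C3 read: already in S, no change] -> [I,I,S,S] [hit: read from S]
Op 9: C3 read [C3 read: already in S, no change] -> [I,I,S,S] [hit: read from S]

Answer: 5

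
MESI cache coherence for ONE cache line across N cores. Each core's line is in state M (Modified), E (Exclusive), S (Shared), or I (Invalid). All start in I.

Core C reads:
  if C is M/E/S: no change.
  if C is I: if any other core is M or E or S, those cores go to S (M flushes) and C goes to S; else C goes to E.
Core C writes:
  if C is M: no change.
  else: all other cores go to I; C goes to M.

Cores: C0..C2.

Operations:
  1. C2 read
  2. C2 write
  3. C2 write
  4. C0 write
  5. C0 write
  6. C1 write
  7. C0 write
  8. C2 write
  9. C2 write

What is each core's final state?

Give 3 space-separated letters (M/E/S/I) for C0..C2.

Answer: I I M

Derivation:
Op 1: C2 read [C2 read from I: no other sharers -> C2=E (exclusive)] -> [I,I,E]
Op 2: C2 write [C2 write: invalidate none -> C2=M] -> [I,I,M]
Op 3: C2 write [C2 write: already M (modified), no change] -> [I,I,M]
Op 4: C0 write [C0 write: invalidate ['C2=M'] -> C0=M] -> [M,I,I]
Op 5: C0 write [C0 write: already M (modified), no change] -> [M,I,I]
Op 6: C1 write [C1 write: invalidate ['C0=M'] -> C1=M] -> [I,M,I]
Op 7: C0 write [C0 write: invalidate ['C1=M'] -> C0=M] -> [M,I,I]
Op 8: C2 write [C2 write: invalidate ['C0=M'] -> C2=M] -> [I,I,M]
Op 9: C2 write [C2 write: already M (modified), no change] -> [I,I,M]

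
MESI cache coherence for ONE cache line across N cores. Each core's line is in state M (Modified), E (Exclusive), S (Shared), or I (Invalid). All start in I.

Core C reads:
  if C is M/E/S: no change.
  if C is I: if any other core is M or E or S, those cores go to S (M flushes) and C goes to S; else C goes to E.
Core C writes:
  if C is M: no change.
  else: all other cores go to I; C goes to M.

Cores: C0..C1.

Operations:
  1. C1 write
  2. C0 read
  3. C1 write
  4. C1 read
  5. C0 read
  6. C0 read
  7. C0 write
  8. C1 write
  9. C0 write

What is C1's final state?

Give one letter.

Op 1: C1 write [C1 write: invalidate none -> C1=M] -> [I,M]
Op 2: C0 read [C0 read from I: others=['C1=M'] -> C0=S, others downsized to S] -> [S,S]
Op 3: C1 write [C1 write: invalidate ['C0=S'] -> C1=M] -> [I,M]
Op 4: C1 read [C1 read: already in M, no change] -> [I,M]
Op 5: C0 read [C0 read from I: others=['C1=M'] -> C0=S, others downsized to S] -> [S,S]
Op 6: C0 read [C0 read: already in S, no change] -> [S,S]
Op 7: C0 write [C0 write: invalidate ['C1=S'] -> C0=M] -> [M,I]
Op 8: C1 write [C1 write: invalidate ['C0=M'] -> C1=M] -> [I,M]
Op 9: C0 write [C0 write: invalidate ['C1=M'] -> C0=M] -> [M,I]

Answer: I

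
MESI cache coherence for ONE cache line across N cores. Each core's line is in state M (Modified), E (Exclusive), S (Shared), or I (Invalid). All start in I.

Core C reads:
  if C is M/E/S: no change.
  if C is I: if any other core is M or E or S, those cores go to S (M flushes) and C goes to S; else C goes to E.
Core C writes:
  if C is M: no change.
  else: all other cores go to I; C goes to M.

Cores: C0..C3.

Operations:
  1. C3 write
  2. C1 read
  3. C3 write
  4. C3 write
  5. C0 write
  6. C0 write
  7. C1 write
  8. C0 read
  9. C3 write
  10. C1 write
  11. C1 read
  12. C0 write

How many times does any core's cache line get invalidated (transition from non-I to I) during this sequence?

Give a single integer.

Answer: 7

Derivation:
Op 1: C3 write [C3 write: invalidate none -> C3=M] -> [I,I,I,M] (invalidations this op: 0; running total: 0)
Op 2: C1 read [C1 read from I: others=['C3=M'] -> C1=S, others downsized to S] -> [I,S,I,S] (invalidations this op: 0; running total: 0)
Op 3: C3 write [C3 write: invalidate ['C1=S'] -> C3=M] -> [I,I,I,M] (invalidations this op: 1; running total: 1)
Op 4: C3 write [C3 write: already M (modified), no change] -> [I,I,I,M] (invalidations this op: 0; running total: 1)
Op 5: C0 write [C0 write: invalidate ['C3=M'] -> C0=M] -> [M,I,I,I] (invalidations this op: 1; running total: 2)
Op 6: C0 write [C0 write: already M (modified), no change] -> [M,I,I,I] (invalidations this op: 0; running total: 2)
Op 7: C1 write [C1 write: invalidate ['C0=M'] -> C1=M] -> [I,M,I,I] (invalidations this op: 1; running total: 3)
Op 8: C0 read [C0 read from I: others=['C1=M'] -> C0=S, others downsized to S] -> [S,S,I,I] (invalidations this op: 0; running total: 3)
Op 9: C3 write [C3 write: invalidate ['C0=S', 'C1=S'] -> C3=M] -> [I,I,I,M] (invalidations this op: 2; running total: 5)
Op 10: C1 write [C1 write: invalidate ['C3=M'] -> C1=M] -> [I,M,I,I] (invalidations this op: 1; running total: 6)
Op 11: C1 read [C1 read: already in M, no change] -> [I,M,I,I] (invalidations this op: 0; running total: 6)
Op 12: C0 write [C0 write: invalidate ['C1=M'] -> C0=M] -> [M,I,I,I] (invalidations this op: 1; running total: 7)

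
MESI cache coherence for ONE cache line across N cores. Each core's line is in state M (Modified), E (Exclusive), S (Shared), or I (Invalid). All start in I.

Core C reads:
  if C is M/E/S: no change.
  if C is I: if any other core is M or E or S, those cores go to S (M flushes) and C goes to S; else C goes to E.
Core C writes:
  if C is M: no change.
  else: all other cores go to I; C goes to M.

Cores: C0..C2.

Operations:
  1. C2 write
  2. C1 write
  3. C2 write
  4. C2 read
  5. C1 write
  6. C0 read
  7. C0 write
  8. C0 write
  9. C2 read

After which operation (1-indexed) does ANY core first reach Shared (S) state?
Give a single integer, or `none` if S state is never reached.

Op 1: C2 write [C2 write: invalidate none -> C2=M] -> [I,I,M]
Op 2: C1 write [C1 write: invalidate ['C2=M'] -> C1=M] -> [I,M,I]
Op 3: C2 write [C2 write: invalidate ['C1=M'] -> C2=M] -> [I,I,M]
Op 4: C2 read [C2 read: already in M, no change] -> [I,I,M]
Op 5: C1 write [C1 write: invalidate ['C2=M'] -> C1=M] -> [I,M,I]
Op 6: C0 read [C0 read from I: others=['C1=M'] -> C0=S, others downsized to S] -> [S,S,I]
  -> First S state at op 6; remaining ops need not be traced.

Answer: 6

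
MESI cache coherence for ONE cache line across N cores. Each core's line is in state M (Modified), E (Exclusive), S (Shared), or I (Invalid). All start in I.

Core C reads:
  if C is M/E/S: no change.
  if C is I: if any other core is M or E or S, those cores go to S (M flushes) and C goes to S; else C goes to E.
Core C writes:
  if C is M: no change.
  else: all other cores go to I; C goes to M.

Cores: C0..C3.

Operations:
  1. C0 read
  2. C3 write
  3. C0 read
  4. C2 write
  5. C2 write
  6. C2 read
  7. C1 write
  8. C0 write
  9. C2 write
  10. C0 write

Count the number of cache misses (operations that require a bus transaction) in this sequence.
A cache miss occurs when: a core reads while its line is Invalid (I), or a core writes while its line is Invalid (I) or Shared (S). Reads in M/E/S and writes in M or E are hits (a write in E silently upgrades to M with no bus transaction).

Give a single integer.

Op 1: C0 read [C0 read from I: no other sharers -> C0=E (exclusive)] -> [E,I,I,I] [MISS #1: read from I]
Op 2: C3 write [C3 write: invalidate ['C0=E'] -> C3=M] -> [I,I,I,M] [MISS #2: write from I]
Op 3: C0 read [C0 read from I: others=['C3=M'] -> C0=S, others downsized to S] -> [S,I,I,S] [MISS #3: read from I]
Op 4: C2 write [C2 write: invalidate ['C0=S', 'C3=S'] -> C2=M] -> [I,I,M,I] [MISS #4: write from I]
Op 5: C2 write [C2 write: already M (modified), no change] -> [I,I,M,I] [hit: write from M]
Op 6: C2 read [C2 read: already in M, no change] -> [I,I,M,I] [hit: read from M]
Op 7: C1 write [C1 write: invalidate ['C2=M'] -> C1=M] -> [I,M,I,I] [MISS #5: write from I]
Op 8: C0 write [C0 write: invalidate ['C1=M'] -> C0=M] -> [M,I,I,I] [MISS #6: write from I]
Op 9: C2 write [C2 write: invalidate ['C0=M'] -> C2=M] -> [I,I,M,I] [MISS #7: write from I]
Op 10: C0 write [C0 write: invalidate ['C2=M'] -> C0=M] -> [M,I,I,I] [MISS #8: write from I]

Answer: 8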